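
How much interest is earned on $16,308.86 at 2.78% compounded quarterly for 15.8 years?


Compound interest earned = final amount − principal.
A = P(1 + r/n)^(nt) = $16,308.86 × (1 + 0.0278/4)^(4 × 15.8) = $25,265.23
Interest = A − P = $25,265.23 − $16,308.86 = $8,956.37

Interest = A - P = $8,956.37


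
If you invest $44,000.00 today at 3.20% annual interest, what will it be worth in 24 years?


Future value formula: FV = PV × (1 + r)^t
FV = $44,000.00 × (1 + 0.032)^24
FV = $44,000.00 × 2.129672
FV = $93,705.57

FV = PV × (1 + r)^t = $93,705.57


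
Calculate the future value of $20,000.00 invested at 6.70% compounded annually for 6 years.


Compound interest formula: A = P(1 + r/n)^(nt)
A = $20,000.00 × (1 + 0.067/1)^(1 × 6)
Growth factor: (1 + 0.067/1)^6 = 1.4756607
A = $20,000.00 × 1.4756607
A = $29,513.21

A = P(1 + r/n)^(nt) = $29,513.21


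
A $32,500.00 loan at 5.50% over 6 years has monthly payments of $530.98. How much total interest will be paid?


Total paid over the life of the loan = PMT × n.
Total paid = $530.98 × 72 = $38,230.56
Total interest = total paid − principal = $38,230.56 − $32,500.00 = $5,730.56

Total interest = (PMT × n) - PV = $5,730.56


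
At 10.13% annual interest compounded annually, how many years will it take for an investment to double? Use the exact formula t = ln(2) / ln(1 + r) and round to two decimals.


Doubling condition: (1 + r)^t = 2
Take ln of both sides: t × ln(1 + r) = ln(2)
t = ln(2) / ln(1 + r)
t = 0.693147 / 0.096491
t = 7.18

t = ln(2) / ln(1 + r) = 7.18 years


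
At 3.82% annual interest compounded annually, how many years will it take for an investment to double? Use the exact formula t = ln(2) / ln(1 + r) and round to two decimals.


Doubling condition: (1 + r)^t = 2
Take ln of both sides: t × ln(1 + r) = ln(2)
t = ln(2) / ln(1 + r)
t = 0.693147 / 0.037488
t = 18.49

t = ln(2) / ln(1 + r) = 18.49 years


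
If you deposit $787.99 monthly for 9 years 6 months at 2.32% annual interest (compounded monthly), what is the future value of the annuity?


Future value of an ordinary annuity: FV = PMT × ((1 + r)^n − 1) / r
Monthly rate r = 0.0232/12 ≈ 0.00193333, n = 114
FV = $787.99 × ((1 + 0.0232/12)^114 − 1) / (0.0232/12)
FV = $787.99 × 127.401747
FV = $100,391.30

FV = PMT × ((1+r)^n - 1)/r = $100,391.30


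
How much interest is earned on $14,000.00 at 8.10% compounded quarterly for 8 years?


Compound interest earned = final amount − principal.
A = P(1 + r/n)^(nt) = $14,000.00 × (1 + 0.081/4)^(4 × 8) = $26,591.29
Interest = A − P = $26,591.29 − $14,000.00 = $12,591.29

Interest = A - P = $12,591.29


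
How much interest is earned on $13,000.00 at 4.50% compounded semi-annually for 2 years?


Compound interest earned = final amount − principal.
A = P(1 + r/n)^(nt) = $13,000.00 × (1 + 0.045/2)^(2 × 2) = $14,210.08
Interest = A − P = $14,210.08 − $13,000.00 = $1,210.08

Interest = A - P = $1,210.08


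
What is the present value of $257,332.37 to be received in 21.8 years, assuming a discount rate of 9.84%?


Present value formula: PV = FV / (1 + r)^t
PV = $257,332.37 / (1 + 0.0984)^21.8
PV = $257,332.37 / 7.737122
PV = $33,259.44

PV = FV / (1 + r)^t = $33,259.44


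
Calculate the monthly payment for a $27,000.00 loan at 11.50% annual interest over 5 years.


Loan payment formula: PMT = PV × r / (1 − (1 + r)^(−n))
Monthly rate r = 0.115/12 ≈ 0.00958333, n = 60 months
Denominator: 1 − (1 + 0.115/12)^(−60) = 0.435752
PMT = $27,000.00 × (0.115/12) / 0.435752
PMT = $593.80 per month

PMT = PV × r / (1-(1+r)^(-n)) = $593.80/month


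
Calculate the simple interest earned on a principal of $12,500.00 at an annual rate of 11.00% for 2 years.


Simple interest formula: I = P × r × t
I = $12,500.00 × 0.11 × 2
I = $2,750.00

I = P × r × t = $2,750.00


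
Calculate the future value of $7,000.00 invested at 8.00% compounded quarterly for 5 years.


Compound interest formula: A = P(1 + r/n)^(nt)
A = $7,000.00 × (1 + 0.08/4)^(4 × 5)
Growth factor: (1 + 0.08/4)^20 = 1.485947
A = $7,000.00 × 1.485947
A = $10,401.63

A = P(1 + r/n)^(nt) = $10,401.63


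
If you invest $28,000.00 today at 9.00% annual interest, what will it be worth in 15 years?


Future value formula: FV = PV × (1 + r)^t
FV = $28,000.00 × (1 + 0.09)^15
FV = $28,000.00 × 3.6424825
FV = $101,989.51

FV = PV × (1 + r)^t = $101,989.51


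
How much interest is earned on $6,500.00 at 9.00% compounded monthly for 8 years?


Compound interest earned = final amount − principal.
A = P(1 + r/n)^(nt) = $6,500.00 × (1 + 0.09/12)^(12 × 8) = $13,317.99
Interest = A − P = $13,317.99 − $6,500.00 = $6,817.99

Interest = A - P = $6,817.99


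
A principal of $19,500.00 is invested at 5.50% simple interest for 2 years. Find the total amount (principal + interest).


Total amount formula: A = P(1 + rt) = P + P·r·t
Interest: I = P × r × t = $19,500.00 × 0.055 × 2 = $2,145.00
A = P + I = $19,500.00 + $2,145.00 = $21,645.00

A = P + I = P(1 + rt) = $21,645.00


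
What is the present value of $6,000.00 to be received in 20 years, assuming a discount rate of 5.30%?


Present value formula: PV = FV / (1 + r)^t
PV = $6,000.00 / (1 + 0.053)^20
PV = $6,000.00 / 2.809101
PV = $2,135.91

PV = FV / (1 + r)^t = $2,135.91


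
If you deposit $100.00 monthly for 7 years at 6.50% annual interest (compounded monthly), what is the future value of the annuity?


Future value of an ordinary annuity: FV = PMT × ((1 + r)^n − 1) / r
Monthly rate r = 0.065/12 ≈ 0.00541667, n = 84
FV = $100.00 × ((1 + 0.065/12)^84 − 1) / (0.065/12)
FV = $100.00 × 106.013400
FV = $10,601.34

FV = PMT × ((1+r)^n - 1)/r = $10,601.34


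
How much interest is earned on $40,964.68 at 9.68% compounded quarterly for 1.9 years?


Compound interest earned = final amount − principal.
A = P(1 + r/n)^(nt) = $40,964.68 × (1 + 0.0968/4)^(4 × 1.9) = $49,128.54
Interest = A − P = $49,128.54 − $40,964.68 = $8,163.86

Interest = A - P = $8,163.86


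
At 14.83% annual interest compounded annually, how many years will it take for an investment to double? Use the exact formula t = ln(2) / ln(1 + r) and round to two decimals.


Doubling condition: (1 + r)^t = 2
Take ln of both sides: t × ln(1 + r) = ln(2)
t = ln(2) / ln(1 + r)
t = 0.693147 / 0.138283
t = 5.01

t = ln(2) / ln(1 + r) = 5.01 years


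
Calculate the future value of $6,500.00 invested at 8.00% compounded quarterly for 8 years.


Compound interest formula: A = P(1 + r/n)^(nt)
A = $6,500.00 × (1 + 0.08/4)^(4 × 8)
Growth factor: (1 + 0.08/4)^32 = 1.8845406
A = $6,500.00 × 1.8845406
A = $12,249.51

A = P(1 + r/n)^(nt) = $12,249.51


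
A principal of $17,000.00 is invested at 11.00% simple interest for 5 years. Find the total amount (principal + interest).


Total amount formula: A = P(1 + rt) = P + P·r·t
Interest: I = P × r × t = $17,000.00 × 0.11 × 5 = $9,350.00
A = P + I = $17,000.00 + $9,350.00 = $26,350.00

A = P + I = P(1 + rt) = $26,350.00


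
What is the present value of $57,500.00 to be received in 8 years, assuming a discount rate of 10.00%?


Present value formula: PV = FV / (1 + r)^t
PV = $57,500.00 / (1 + 0.1)^8
PV = $57,500.00 / 2.143589
PV = $26,824.17

PV = FV / (1 + r)^t = $26,824.17


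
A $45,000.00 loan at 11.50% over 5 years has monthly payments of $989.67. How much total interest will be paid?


Total paid over the life of the loan = PMT × n.
Total paid = $989.67 × 60 = $59,380.20
Total interest = total paid − principal = $59,380.20 − $45,000.00 = $14,380.20

Total interest = (PMT × n) - PV = $14,380.20


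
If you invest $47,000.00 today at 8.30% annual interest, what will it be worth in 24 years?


Future value formula: FV = PV × (1 + r)^t
FV = $47,000.00 × (1 + 0.083)^24
FV = $47,000.00 × 6.7777096
FV = $318,552.35

FV = PV × (1 + r)^t = $318,552.35


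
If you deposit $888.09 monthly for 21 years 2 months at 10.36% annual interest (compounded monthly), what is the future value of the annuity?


Future value of an ordinary annuity: FV = PMT × ((1 + r)^n − 1) / r
Monthly rate r = 0.1036/12 ≈ 0.00863333, n = 254
FV = $888.09 × ((1 + 0.1036/12)^254 − 1) / (0.1036/12)
FV = $888.09 × 912.384837
FV = $810,279.85

FV = PMT × ((1+r)^n - 1)/r = $810,279.85


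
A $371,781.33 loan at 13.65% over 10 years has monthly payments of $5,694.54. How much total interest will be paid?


Total paid over the life of the loan = PMT × n.
Total paid = $5,694.54 × 120 = $683,344.80
Total interest = total paid − principal = $683,344.80 − $371,781.33 = $311,563.47

Total interest = (PMT × n) - PV = $311,563.47


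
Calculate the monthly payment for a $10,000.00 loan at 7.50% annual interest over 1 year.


Loan payment formula: PMT = PV × r / (1 − (1 + r)^(−n))
Monthly rate r = 0.075/12 = 0.00625, n = 12 months
Denominator: 1 − (1 + 0.075/12)^(−12) = 0.072040
PMT = $10,000.00 × (0.075/12) / 0.072040
PMT = $867.57 per month

PMT = PV × r / (1-(1+r)^(-n)) = $867.57/month


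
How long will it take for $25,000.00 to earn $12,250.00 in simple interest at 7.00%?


Rearrange the simple interest formula for t:
I = P × r × t  ⇒  t = I / (P × r)
t = $12,250.00 / ($25,000.00 × 0.07)
t = 7

t = I/(P×r) = 7 years


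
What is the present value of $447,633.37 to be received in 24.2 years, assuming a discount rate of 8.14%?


Present value formula: PV = FV / (1 + r)^t
PV = $447,633.37 / (1 + 0.0814)^24.2
PV = $447,633.37 / 6.644618
PV = $67,367.81

PV = FV / (1 + r)^t = $67,367.81


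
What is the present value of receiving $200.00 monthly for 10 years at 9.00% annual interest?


Present value of an ordinary annuity: PV = PMT × (1 − (1 + r)^(−n)) / r
Monthly rate r = 0.09/12 = 0.0075, n = 120
PV = $200.00 × (1 − (1 + 0.09/12)^(−120)) / (0.09/12)
PV = $200.00 × 78.941693
PV = $15,788.34

PV = PMT × (1-(1+r)^(-n))/r = $15,788.34


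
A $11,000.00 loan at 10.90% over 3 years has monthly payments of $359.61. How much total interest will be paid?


Total paid over the life of the loan = PMT × n.
Total paid = $359.61 × 36 = $12,945.96
Total interest = total paid − principal = $12,945.96 − $11,000.00 = $1,945.96

Total interest = (PMT × n) - PV = $1,945.96


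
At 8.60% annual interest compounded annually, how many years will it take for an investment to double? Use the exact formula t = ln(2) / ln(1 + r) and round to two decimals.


Doubling condition: (1 + r)^t = 2
Take ln of both sides: t × ln(1 + r) = ln(2)
t = ln(2) / ln(1 + r)
t = 0.693147 / 0.082501
t = 8.40

t = ln(2) / ln(1 + r) = 8.40 years


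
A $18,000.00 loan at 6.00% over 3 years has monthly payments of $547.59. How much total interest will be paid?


Total paid over the life of the loan = PMT × n.
Total paid = $547.59 × 36 = $19,713.24
Total interest = total paid − principal = $19,713.24 − $18,000.00 = $1,713.24

Total interest = (PMT × n) - PV = $1,713.24


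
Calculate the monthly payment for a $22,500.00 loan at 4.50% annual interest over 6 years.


Loan payment formula: PMT = PV × r / (1 − (1 + r)^(−n))
Monthly rate r = 0.045/12 = 0.00375, n = 72 months
Denominator: 1 − (1 + 0.045/12)^(−72) = 0.236235
PMT = $22,500.00 × (0.045/12) / 0.236235
PMT = $357.17 per month

PMT = PV × r / (1-(1+r)^(-n)) = $357.17/month


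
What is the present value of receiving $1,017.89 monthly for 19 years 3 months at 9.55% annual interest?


Present value of an ordinary annuity: PV = PMT × (1 − (1 + r)^(−n)) / r
Monthly rate r = 0.0955/12 ≈ 0.00795833, n = 231
PV = $1,017.89 × (1 − (1 + 0.0955/12)^(−231)) / (0.0955/12)
PV = $1,017.89 × 105.519899
PV = $107,407.65

PV = PMT × (1-(1+r)^(-n))/r = $107,407.65


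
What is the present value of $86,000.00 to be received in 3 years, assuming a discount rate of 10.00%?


Present value formula: PV = FV / (1 + r)^t
PV = $86,000.00 / (1 + 0.1)^3
PV = $86,000.00 / 1.331000
PV = $64,613.07

PV = FV / (1 + r)^t = $64,613.07


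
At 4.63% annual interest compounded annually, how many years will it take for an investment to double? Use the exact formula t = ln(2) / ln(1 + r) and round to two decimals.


Doubling condition: (1 + r)^t = 2
Take ln of both sides: t × ln(1 + r) = ln(2)
t = ln(2) / ln(1 + r)
t = 0.693147 / 0.045260
t = 15.31

t = ln(2) / ln(1 + r) = 15.31 years


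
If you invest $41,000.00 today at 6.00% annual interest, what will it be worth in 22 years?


Future value formula: FV = PV × (1 + r)^t
FV = $41,000.00 × (1 + 0.06)^22
FV = $41,000.00 × 3.6035374
FV = $147,745.03

FV = PV × (1 + r)^t = $147,745.03


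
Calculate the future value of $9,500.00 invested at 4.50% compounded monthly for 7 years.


Compound interest formula: A = P(1 + r/n)^(nt)
A = $9,500.00 × (1 + 0.045/12)^(12 × 7)
Growth factor: (1 + 0.045/12)^84 = 1.3694523
A = $9,500.00 × 1.3694523
A = $13,009.80

A = P(1 + r/n)^(nt) = $13,009.80


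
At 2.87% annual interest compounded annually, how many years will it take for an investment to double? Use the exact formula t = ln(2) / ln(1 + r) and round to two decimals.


Doubling condition: (1 + r)^t = 2
Take ln of both sides: t × ln(1 + r) = ln(2)
t = ln(2) / ln(1 + r)
t = 0.693147 / 0.028296
t = 24.50

t = ln(2) / ln(1 + r) = 24.50 years


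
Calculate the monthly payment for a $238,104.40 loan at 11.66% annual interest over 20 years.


Loan payment formula: PMT = PV × r / (1 − (1 + r)^(−n))
Monthly rate r = 0.1166/12 ≈ 0.00971667, n = 240 months
Denominator: 1 − (1 + 0.1166/12)^(−240) = 0.901799
PMT = $238,104.40 × (0.1166/12) / 0.901799
PMT = $2,565.52 per month

PMT = PV × r / (1-(1+r)^(-n)) = $2,565.52/month


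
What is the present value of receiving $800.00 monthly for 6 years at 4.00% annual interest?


Present value of an ordinary annuity: PV = PMT × (1 − (1 + r)^(−n)) / r
Monthly rate r = 0.04/12 ≈ 0.00333333, n = 72
PV = $800.00 × (1 − (1 + 0.04/12)^(−72)) / (0.04/12)
PV = $800.00 × 63.917437
PV = $51,133.95

PV = PMT × (1-(1+r)^(-n))/r = $51,133.95


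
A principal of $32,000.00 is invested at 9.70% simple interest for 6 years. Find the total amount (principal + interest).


Total amount formula: A = P(1 + rt) = P + P·r·t
Interest: I = P × r × t = $32,000.00 × 0.097 × 6 = $18,624.00
A = P + I = $32,000.00 + $18,624.00 = $50,624.00

A = P + I = P(1 + rt) = $50,624.00


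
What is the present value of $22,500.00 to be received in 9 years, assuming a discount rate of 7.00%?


Present value formula: PV = FV / (1 + r)^t
PV = $22,500.00 / (1 + 0.07)^9
PV = $22,500.00 / 1.838459
PV = $12,238.51

PV = FV / (1 + r)^t = $12,238.51


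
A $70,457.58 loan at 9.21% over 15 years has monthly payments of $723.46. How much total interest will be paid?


Total paid over the life of the loan = PMT × n.
Total paid = $723.46 × 180 = $130,222.80
Total interest = total paid − principal = $130,222.80 − $70,457.58 = $59,765.22

Total interest = (PMT × n) - PV = $59,765.22


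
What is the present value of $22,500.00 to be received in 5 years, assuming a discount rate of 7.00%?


Present value formula: PV = FV / (1 + r)^t
PV = $22,500.00 / (1 + 0.07)^5
PV = $22,500.00 / 1.402552
PV = $16,042.19

PV = FV / (1 + r)^t = $16,042.19


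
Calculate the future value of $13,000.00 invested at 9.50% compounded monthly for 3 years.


Compound interest formula: A = P(1 + r/n)^(nt)
A = $13,000.00 × (1 + 0.095/12)^(12 × 3)
Growth factor: (1 + 0.095/12)^36 = 1.328271
A = $13,000.00 × 1.328271
A = $17,267.52

A = P(1 + r/n)^(nt) = $17,267.52


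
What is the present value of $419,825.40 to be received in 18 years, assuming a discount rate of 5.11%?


Present value formula: PV = FV / (1 + r)^t
PV = $419,825.40 / (1 + 0.0511)^18
PV = $419,825.40 / 2.4524076
PV = $171,189.08

PV = FV / (1 + r)^t = $171,189.08


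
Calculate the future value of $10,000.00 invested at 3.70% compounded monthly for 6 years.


Compound interest formula: A = P(1 + r/n)^(nt)
A = $10,000.00 × (1 + 0.037/12)^(12 × 6)
Growth factor: (1 + 0.037/12)^72 = 1.248145
A = $10,000.00 × 1.248145
A = $12,481.45

A = P(1 + r/n)^(nt) = $12,481.45


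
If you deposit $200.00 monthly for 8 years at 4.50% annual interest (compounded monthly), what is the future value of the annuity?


Future value of an ordinary annuity: FV = PMT × ((1 + r)^n − 1) / r
Monthly rate r = 0.045/12 = 0.00375, n = 96
FV = $200.00 × ((1 + 0.045/12)^96 − 1) / (0.045/12)
FV = $200.00 × 115.297241
FV = $23,059.45

FV = PMT × ((1+r)^n - 1)/r = $23,059.45


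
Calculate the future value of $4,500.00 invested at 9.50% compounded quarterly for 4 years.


Compound interest formula: A = P(1 + r/n)^(nt)
A = $4,500.00 × (1 + 0.095/4)^(4 × 4)
Growth factor: (1 + 0.095/4)^16 = 1.455803
A = $4,500.00 × 1.455803
A = $6,551.11

A = P(1 + r/n)^(nt) = $6,551.11


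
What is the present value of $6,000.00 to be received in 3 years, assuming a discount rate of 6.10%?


Present value formula: PV = FV / (1 + r)^t
PV = $6,000.00 / (1 + 0.061)^3
PV = $6,000.00 / 1.194390
PV = $5,023.48

PV = FV / (1 + r)^t = $5,023.48


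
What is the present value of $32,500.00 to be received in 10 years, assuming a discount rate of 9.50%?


Present value formula: PV = FV / (1 + r)^t
PV = $32,500.00 / (1 + 0.095)^10
PV = $32,500.00 / 2.478228
PV = $13,114.21

PV = FV / (1 + r)^t = $13,114.21


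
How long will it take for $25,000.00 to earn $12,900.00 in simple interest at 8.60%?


Rearrange the simple interest formula for t:
I = P × r × t  ⇒  t = I / (P × r)
t = $12,900.00 / ($25,000.00 × 0.086)
t = 6

t = I/(P×r) = 6 years


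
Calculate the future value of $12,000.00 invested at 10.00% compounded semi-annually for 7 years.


Compound interest formula: A = P(1 + r/n)^(nt)
A = $12,000.00 × (1 + 0.1/2)^(2 × 7)
Growth factor: (1 + 0.1/2)^14 = 1.979932
A = $12,000.00 × 1.979932
A = $23,759.18

A = P(1 + r/n)^(nt) = $23,759.18


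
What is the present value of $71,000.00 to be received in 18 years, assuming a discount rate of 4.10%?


Present value formula: PV = FV / (1 + r)^t
PV = $71,000.00 / (1 + 0.041)^18
PV = $71,000.00 / 2.061167
PV = $34,446.51

PV = FV / (1 + r)^t = $34,446.51


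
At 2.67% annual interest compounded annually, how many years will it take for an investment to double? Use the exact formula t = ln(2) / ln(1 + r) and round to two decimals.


Doubling condition: (1 + r)^t = 2
Take ln of both sides: t × ln(1 + r) = ln(2)
t = ln(2) / ln(1 + r)
t = 0.693147 / 0.026350
t = 26.31

t = ln(2) / ln(1 + r) = 26.31 years


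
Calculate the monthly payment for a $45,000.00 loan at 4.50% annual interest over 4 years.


Loan payment formula: PMT = PV × r / (1 − (1 + r)^(−n))
Monthly rate r = 0.045/12 = 0.00375, n = 48 months
Denominator: 1 − (1 + 0.045/12)^(−48) = 0.1644485
PMT = $45,000.00 × (0.045/12) / 0.1644485
PMT = $1,026.16 per month

PMT = PV × r / (1-(1+r)^(-n)) = $1,026.16/month


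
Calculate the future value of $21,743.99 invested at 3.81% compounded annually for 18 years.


Compound interest formula: A = P(1 + r/n)^(nt)
A = $21,743.99 × (1 + 0.0381/1)^(1 × 18)
Growth factor: (1 + 0.0381/1)^18 = 1.960223
A = $21,743.99 × 1.960223
A = $42,623.07

A = P(1 + r/n)^(nt) = $42,623.07


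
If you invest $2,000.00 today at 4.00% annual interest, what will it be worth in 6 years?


Future value formula: FV = PV × (1 + r)^t
FV = $2,000.00 × (1 + 0.04)^6
FV = $2,000.00 × 1.265319
FV = $2,530.64

FV = PV × (1 + r)^t = $2,530.64


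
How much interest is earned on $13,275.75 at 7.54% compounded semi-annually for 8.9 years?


Compound interest earned = final amount − principal.
A = P(1 + r/n)^(nt) = $13,275.75 × (1 + 0.0754/2)^(2 × 8.9) = $25,652.96
Interest = A − P = $25,652.96 − $13,275.75 = $12,377.21

Interest = A - P = $12,377.21


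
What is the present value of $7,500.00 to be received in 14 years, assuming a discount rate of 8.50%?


Present value formula: PV = FV / (1 + r)^t
PV = $7,500.00 / (1 + 0.085)^14
PV = $7,500.00 / 3.133404
PV = $2,393.56

PV = FV / (1 + r)^t = $2,393.56


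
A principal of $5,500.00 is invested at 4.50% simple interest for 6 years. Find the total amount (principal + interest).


Total amount formula: A = P(1 + rt) = P + P·r·t
Interest: I = P × r × t = $5,500.00 × 0.045 × 6 = $1,485.00
A = P + I = $5,500.00 + $1,485.00 = $6,985.00

A = P + I = P(1 + rt) = $6,985.00


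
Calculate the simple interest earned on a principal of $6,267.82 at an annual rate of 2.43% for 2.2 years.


Simple interest formula: I = P × r × t
I = $6,267.82 × 0.0243 × 2.2
I = $335.08

I = P × r × t = $335.08


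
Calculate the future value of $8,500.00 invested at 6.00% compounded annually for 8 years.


Compound interest formula: A = P(1 + r/n)^(nt)
A = $8,500.00 × (1 + 0.06/1)^(1 × 8)
Growth factor: (1 + 0.06/1)^8 = 1.593848
A = $8,500.00 × 1.593848
A = $13,547.71

A = P(1 + r/n)^(nt) = $13,547.71


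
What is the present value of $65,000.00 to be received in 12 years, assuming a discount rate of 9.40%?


Present value formula: PV = FV / (1 + r)^t
PV = $65,000.00 / (1 + 0.094)^12
PV = $65,000.00 / 2.939056
PV = $22,115.94

PV = FV / (1 + r)^t = $22,115.94


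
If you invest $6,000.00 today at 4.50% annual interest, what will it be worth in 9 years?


Future value formula: FV = PV × (1 + r)^t
FV = $6,000.00 × (1 + 0.045)^9
FV = $6,000.00 × 1.486095
FV = $8,916.57

FV = PV × (1 + r)^t = $8,916.57


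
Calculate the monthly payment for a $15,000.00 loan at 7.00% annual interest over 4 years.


Loan payment formula: PMT = PV × r / (1 − (1 + r)^(−n))
Monthly rate r = 0.07/12 ≈ 0.00583333, n = 48 months
Denominator: 1 − (1 + 0.07/12)^(−48) = 0.243601
PMT = $15,000.00 × (0.07/12) / 0.243601
PMT = $359.19 per month

PMT = PV × r / (1-(1+r)^(-n)) = $359.19/month


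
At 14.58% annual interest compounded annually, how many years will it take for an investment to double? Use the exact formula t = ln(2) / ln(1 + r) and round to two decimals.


Doubling condition: (1 + r)^t = 2
Take ln of both sides: t × ln(1 + r) = ln(2)
t = ln(2) / ln(1 + r)
t = 0.693147 / 0.136103
t = 5.09

t = ln(2) / ln(1 + r) = 5.09 years


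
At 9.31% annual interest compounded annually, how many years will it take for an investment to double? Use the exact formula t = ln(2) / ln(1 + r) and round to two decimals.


Doubling condition: (1 + r)^t = 2
Take ln of both sides: t × ln(1 + r) = ln(2)
t = ln(2) / ln(1 + r)
t = 0.693147 / 0.089018
t = 7.79

t = ln(2) / ln(1 + r) = 7.79 years


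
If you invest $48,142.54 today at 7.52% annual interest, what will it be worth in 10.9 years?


Future value formula: FV = PV × (1 + r)^t
FV = $48,142.54 × (1 + 0.0752)^10.9
FV = $48,142.54 × 2.204108
FV = $106,111.36

FV = PV × (1 + r)^t = $106,111.36


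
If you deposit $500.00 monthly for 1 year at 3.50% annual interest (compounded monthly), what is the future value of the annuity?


Future value of an ordinary annuity: FV = PMT × ((1 + r)^n − 1) / r
Monthly rate r = 0.035/12 ≈ 0.00291667, n = 12
FV = $500.00 × ((1 + 0.035/12)^12 − 1) / (0.035/12)
FV = $500.00 × 12.194384
FV = $6,097.19

FV = PMT × ((1+r)^n - 1)/r = $6,097.19


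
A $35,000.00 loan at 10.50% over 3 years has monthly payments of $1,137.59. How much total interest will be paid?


Total paid over the life of the loan = PMT × n.
Total paid = $1,137.59 × 36 = $40,953.24
Total interest = total paid − principal = $40,953.24 − $35,000.00 = $5,953.24

Total interest = (PMT × n) - PV = $5,953.24


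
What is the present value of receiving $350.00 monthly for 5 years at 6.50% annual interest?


Present value of an ordinary annuity: PV = PMT × (1 − (1 + r)^(−n)) / r
Monthly rate r = 0.065/12 ≈ 0.00541667, n = 60
PV = $350.00 × (1 − (1 + 0.065/12)^(−60)) / (0.065/12)
PV = $350.00 × 51.108680
PV = $17,888.04

PV = PMT × (1-(1+r)^(-n))/r = $17,888.04


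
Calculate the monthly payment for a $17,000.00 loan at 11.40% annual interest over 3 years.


Loan payment formula: PMT = PV × r / (1 − (1 + r)^(−n))
Monthly rate r = 0.114/12 = 0.0095, n = 36 months
Denominator: 1 − (1 + 0.114/12)^(−36) = 0.288504
PMT = $17,000.00 × (0.114/12) / 0.288504
PMT = $559.78 per month

PMT = PV × r / (1-(1+r)^(-n)) = $559.78/month


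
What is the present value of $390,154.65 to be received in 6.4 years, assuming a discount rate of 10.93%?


Present value formula: PV = FV / (1 + r)^t
PV = $390,154.65 / (1 + 0.1093)^6.4
PV = $390,154.65 / 1.9422883
PV = $200,873.71

PV = FV / (1 + r)^t = $200,873.71


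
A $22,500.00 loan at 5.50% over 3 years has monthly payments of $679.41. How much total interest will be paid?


Total paid over the life of the loan = PMT × n.
Total paid = $679.41 × 36 = $24,458.76
Total interest = total paid − principal = $24,458.76 − $22,500.00 = $1,958.76

Total interest = (PMT × n) - PV = $1,958.76


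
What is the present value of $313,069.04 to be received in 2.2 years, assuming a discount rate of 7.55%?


Present value formula: PV = FV / (1 + r)^t
PV = $313,069.04 / (1 + 0.0755)^2.2
PV = $313,069.04 / 1.17366165
PV = $266,745.57

PV = FV / (1 + r)^t = $266,745.57


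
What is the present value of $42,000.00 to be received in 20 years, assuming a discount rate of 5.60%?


Present value formula: PV = FV / (1 + r)^t
PV = $42,000.00 / (1 + 0.056)^20
PV = $42,000.00 / 2.973571
PV = $14,124.43

PV = FV / (1 + r)^t = $14,124.43


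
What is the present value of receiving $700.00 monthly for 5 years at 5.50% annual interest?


Present value of an ordinary annuity: PV = PMT × (1 − (1 + r)^(−n)) / r
Monthly rate r = 0.055/12 ≈ 0.00458333, n = 60
PV = $700.00 × (1 − (1 + 0.055/12)^(−60)) / (0.055/12)
PV = $700.00 × 52.352835
PV = $36,646.98

PV = PMT × (1-(1+r)^(-n))/r = $36,646.98


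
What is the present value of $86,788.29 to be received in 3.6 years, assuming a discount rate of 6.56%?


Present value formula: PV = FV / (1 + r)^t
PV = $86,788.29 / (1 + 0.0656)^3.6
PV = $86,788.29 / 1.2570112
PV = $69,043.37

PV = FV / (1 + r)^t = $69,043.37


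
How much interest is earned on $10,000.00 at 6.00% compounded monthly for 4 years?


Compound interest earned = final amount − principal.
A = P(1 + r/n)^(nt) = $10,000.00 × (1 + 0.06/12)^(12 × 4) = $12,704.89
Interest = A − P = $12,704.89 − $10,000.00 = $2,704.89

Interest = A - P = $2,704.89


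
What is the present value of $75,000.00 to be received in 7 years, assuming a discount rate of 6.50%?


Present value formula: PV = FV / (1 + r)^t
PV = $75,000.00 / (1 + 0.065)^7
PV = $75,000.00 / 1.5539865
PV = $48,262.97

PV = FV / (1 + r)^t = $48,262.97


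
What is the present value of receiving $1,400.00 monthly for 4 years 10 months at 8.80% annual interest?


Present value of an ordinary annuity: PV = PMT × (1 − (1 + r)^(−n)) / r
Monthly rate r = 0.088/12 ≈ 0.00733333, n = 58
PV = $1,400.00 × (1 − (1 + 0.088/12)^(−58)) / (0.088/12)
PV = $1,400.00 × 47.104503
PV = $65,946.30

PV = PMT × (1-(1+r)^(-n))/r = $65,946.30


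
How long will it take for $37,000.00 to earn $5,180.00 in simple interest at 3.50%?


Rearrange the simple interest formula for t:
I = P × r × t  ⇒  t = I / (P × r)
t = $5,180.00 / ($37,000.00 × 0.035)
t = 4

t = I/(P×r) = 4 years


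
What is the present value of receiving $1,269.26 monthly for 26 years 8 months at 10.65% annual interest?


Present value of an ordinary annuity: PV = PMT × (1 − (1 + r)^(−n)) / r
Monthly rate r = 0.1065/12 = 0.008875, n = 320
PV = $1,269.26 × (1 − (1 + 0.1065/12)^(−320)) / (0.1065/12)
PV = $1,269.26 × 106.009887
PV = $134,554.11

PV = PMT × (1-(1+r)^(-n))/r = $134,554.11


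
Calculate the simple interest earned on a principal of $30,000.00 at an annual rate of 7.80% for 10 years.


Simple interest formula: I = P × r × t
I = $30,000.00 × 0.078 × 10
I = $23,400.00

I = P × r × t = $23,400.00


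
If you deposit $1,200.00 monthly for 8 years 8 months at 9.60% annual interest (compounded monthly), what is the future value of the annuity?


Future value of an ordinary annuity: FV = PMT × ((1 + r)^n − 1) / r
Monthly rate r = 0.096/12 = 0.008, n = 104
FV = $1,200.00 × ((1 + 0.096/12)^104 − 1) / (0.096/12)
FV = $1,200.00 × 161.289455
FV = $193,547.35

FV = PMT × ((1+r)^n - 1)/r = $193,547.35


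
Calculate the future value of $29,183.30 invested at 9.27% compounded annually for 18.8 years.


Compound interest formula: A = P(1 + r/n)^(nt)
A = $29,183.30 × (1 + 0.0927/1)^(1 × 18.8)
Growth factor: (1 + 0.0927/1)^18.8 = 5.294412
A = $29,183.30 × 5.294412
A = $154,508.41

A = P(1 + r/n)^(nt) = $154,508.41


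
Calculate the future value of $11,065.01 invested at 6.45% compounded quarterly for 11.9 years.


Compound interest formula: A = P(1 + r/n)^(nt)
A = $11,065.01 × (1 + 0.0645/4)^(4 × 11.9)
Growth factor: (1 + 0.0645/4)^47.6 = 2.141330
A = $11,065.01 × 2.141330
A = $23,693.84

A = P(1 + r/n)^(nt) = $23,693.84


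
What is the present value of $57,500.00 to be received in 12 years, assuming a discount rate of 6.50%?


Present value formula: PV = FV / (1 + r)^t
PV = $57,500.00 / (1 + 0.065)^12
PV = $57,500.00 / 2.1290962
PV = $27,006.76

PV = FV / (1 + r)^t = $27,006.76


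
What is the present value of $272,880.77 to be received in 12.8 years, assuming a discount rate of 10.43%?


Present value formula: PV = FV / (1 + r)^t
PV = $272,880.77 / (1 + 0.1043)^12.8
PV = $272,880.77 / 3.560529
PV = $76,640.51

PV = FV / (1 + r)^t = $76,640.51


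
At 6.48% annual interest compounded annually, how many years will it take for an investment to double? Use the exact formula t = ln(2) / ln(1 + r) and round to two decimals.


Doubling condition: (1 + r)^t = 2
Take ln of both sides: t × ln(1 + r) = ln(2)
t = ln(2) / ln(1 + r)
t = 0.693147 / 0.062787
t = 11.04

t = ln(2) / ln(1 + r) = 11.04 years


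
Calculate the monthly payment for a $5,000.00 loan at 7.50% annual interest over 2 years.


Loan payment formula: PMT = PV × r / (1 − (1 + r)^(−n))
Monthly rate r = 0.075/12 = 0.00625, n = 24 months
Denominator: 1 − (1 + 0.075/12)^(−24) = 0.138890
PMT = $5,000.00 × (0.075/12) / 0.138890
PMT = $225.00 per month

PMT = PV × r / (1-(1+r)^(-n)) = $225.00/month


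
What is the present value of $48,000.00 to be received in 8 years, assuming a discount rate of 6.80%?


Present value formula: PV = FV / (1 + r)^t
PV = $48,000.00 / (1 + 0.068)^8
PV = $48,000.00 / 1.6926611
PV = $28,357.71

PV = FV / (1 + r)^t = $28,357.71


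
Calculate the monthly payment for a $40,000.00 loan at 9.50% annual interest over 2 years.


Loan payment formula: PMT = PV × r / (1 − (1 + r)^(−n))
Monthly rate r = 0.095/12 ≈ 0.00791667, n = 24 months
Denominator: 1 − (1 + 0.095/12)^(−24) = 0.172422
PMT = $40,000.00 × (0.095/12) / 0.172422
PMT = $1,836.58 per month

PMT = PV × r / (1-(1+r)^(-n)) = $1,836.58/month


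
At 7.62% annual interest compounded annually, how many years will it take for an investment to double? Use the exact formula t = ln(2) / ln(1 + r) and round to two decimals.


Doubling condition: (1 + r)^t = 2
Take ln of both sides: t × ln(1 + r) = ln(2)
t = ln(2) / ln(1 + r)
t = 0.693147 / 0.073436
t = 9.44

t = ln(2) / ln(1 + r) = 9.44 years


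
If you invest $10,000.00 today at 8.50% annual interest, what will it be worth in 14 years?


Future value formula: FV = PV × (1 + r)^t
FV = $10,000.00 × (1 + 0.085)^14
FV = $10,000.00 × 3.133404
FV = $31,334.04

FV = PV × (1 + r)^t = $31,334.04


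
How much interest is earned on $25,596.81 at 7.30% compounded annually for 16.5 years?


Compound interest earned = final amount − principal.
A = P(1 + r/n)^(nt) = $25,596.81 × (1 + 0.073/1)^(1 × 16.5) = $81,861.79
Interest = A − P = $81,861.79 − $25,596.81 = $56,264.98

Interest = A - P = $56,264.98


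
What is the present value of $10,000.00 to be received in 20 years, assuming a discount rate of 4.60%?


Present value formula: PV = FV / (1 + r)^t
PV = $10,000.00 / (1 + 0.046)^20
PV = $10,000.00 / 2.458293
PV = $4,067.86

PV = FV / (1 + r)^t = $4,067.86


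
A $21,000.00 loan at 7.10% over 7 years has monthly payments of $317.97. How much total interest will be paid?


Total paid over the life of the loan = PMT × n.
Total paid = $317.97 × 84 = $26,709.48
Total interest = total paid − principal = $26,709.48 − $21,000.00 = $5,709.48

Total interest = (PMT × n) - PV = $5,709.48


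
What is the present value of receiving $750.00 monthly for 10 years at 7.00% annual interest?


Present value of an ordinary annuity: PV = PMT × (1 − (1 + r)^(−n)) / r
Monthly rate r = 0.07/12 ≈ 0.00583333, n = 120
PV = $750.00 × (1 − (1 + 0.07/12)^(−120)) / (0.07/12)
PV = $750.00 × 86.126354
PV = $64,594.77

PV = PMT × (1-(1+r)^(-n))/r = $64,594.77


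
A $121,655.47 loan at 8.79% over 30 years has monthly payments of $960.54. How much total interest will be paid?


Total paid over the life of the loan = PMT × n.
Total paid = $960.54 × 360 = $345,794.40
Total interest = total paid − principal = $345,794.40 − $121,655.47 = $224,138.93

Total interest = (PMT × n) - PV = $224,138.93


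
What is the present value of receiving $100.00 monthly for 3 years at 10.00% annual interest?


Present value of an ordinary annuity: PV = PMT × (1 − (1 + r)^(−n)) / r
Monthly rate r = 0.1/12 ≈ 0.00833333, n = 36
PV = $100.00 × (1 − (1 + 0.1/12)^(−36)) / (0.1/12)
PV = $100.00 × 30.991236
PV = $3,099.12

PV = PMT × (1-(1+r)^(-n))/r = $3,099.12


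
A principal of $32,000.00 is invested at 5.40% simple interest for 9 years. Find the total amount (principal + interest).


Total amount formula: A = P(1 + rt) = P + P·r·t
Interest: I = P × r × t = $32,000.00 × 0.054 × 9 = $15,552.00
A = P + I = $32,000.00 + $15,552.00 = $47,552.00

A = P + I = P(1 + rt) = $47,552.00


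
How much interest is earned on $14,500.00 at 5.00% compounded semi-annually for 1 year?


Compound interest earned = final amount − principal.
A = P(1 + r/n)^(nt) = $14,500.00 × (1 + 0.05/2)^(2 × 1) = $15,234.06
Interest = A − P = $15,234.06 − $14,500.00 = $734.06

Interest = A - P = $734.06


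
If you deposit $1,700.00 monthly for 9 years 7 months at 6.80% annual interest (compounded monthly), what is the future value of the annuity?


Future value of an ordinary annuity: FV = PMT × ((1 + r)^n − 1) / r
Monthly rate r = 0.068/12 ≈ 0.00566667, n = 115
FV = $1,700.00 × ((1 + 0.068/12)^115 − 1) / (0.068/12)
FV = $1,700.00 × 161.507629
FV = $274,562.97

FV = PMT × ((1+r)^n - 1)/r = $274,562.97


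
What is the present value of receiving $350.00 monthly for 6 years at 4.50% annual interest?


Present value of an ordinary annuity: PV = PMT × (1 − (1 + r)^(−n)) / r
Monthly rate r = 0.045/12 = 0.00375, n = 72
PV = $350.00 × (1 − (1 + 0.045/12)^(−72)) / (0.045/12)
PV = $350.00 × 62.995976
PV = $22,048.59

PV = PMT × (1-(1+r)^(-n))/r = $22,048.59


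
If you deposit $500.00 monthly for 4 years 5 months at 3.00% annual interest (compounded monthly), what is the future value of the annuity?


Future value of an ordinary annuity: FV = PMT × ((1 + r)^n − 1) / r
Monthly rate r = 0.03/12 = 0.0025, n = 53
FV = $500.00 × ((1 + 0.03/12)^53 − 1) / (0.03/12)
FV = $500.00 × 56.596102
FV = $28,298.05

FV = PMT × ((1+r)^n - 1)/r = $28,298.05


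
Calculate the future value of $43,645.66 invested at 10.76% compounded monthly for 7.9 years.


Compound interest formula: A = P(1 + r/n)^(nt)
A = $43,645.66 × (1 + 0.1076/12)^(12 × 7.9)
Growth factor: (1 + 0.1076/12)^94.8 = 2.3308934
A = $43,645.66 × 2.3308934
A = $101,733.38

A = P(1 + r/n)^(nt) = $101,733.38


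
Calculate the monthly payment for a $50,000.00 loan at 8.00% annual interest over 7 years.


Loan payment formula: PMT = PV × r / (1 − (1 + r)^(−n))
Monthly rate r = 0.08/12 ≈ 0.00666667, n = 84 months
Denominator: 1 − (1 + 0.08/12)^(−84) = 0.427728
PMT = $50,000.00 × (0.08/12) / 0.427728
PMT = $779.31 per month

PMT = PV × r / (1-(1+r)^(-n)) = $779.31/month


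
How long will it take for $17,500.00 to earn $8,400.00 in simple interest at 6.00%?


Rearrange the simple interest formula for t:
I = P × r × t  ⇒  t = I / (P × r)
t = $8,400.00 / ($17,500.00 × 0.06)
t = 8

t = I/(P×r) = 8 years


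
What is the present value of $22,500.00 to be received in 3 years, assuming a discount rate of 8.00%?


Present value formula: PV = FV / (1 + r)^t
PV = $22,500.00 / (1 + 0.08)^3
PV = $22,500.00 / 1.259712
PV = $17,861.23

PV = FV / (1 + r)^t = $17,861.23


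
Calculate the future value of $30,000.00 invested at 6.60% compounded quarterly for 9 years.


Compound interest formula: A = P(1 + r/n)^(nt)
A = $30,000.00 × (1 + 0.066/4)^(4 × 9)
Growth factor: (1 + 0.066/4)^36 = 1.8024606
A = $30,000.00 × 1.8024606
A = $54,073.82

A = P(1 + r/n)^(nt) = $54,073.82


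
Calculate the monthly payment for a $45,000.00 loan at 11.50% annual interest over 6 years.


Loan payment formula: PMT = PV × r / (1 − (1 + r)^(−n))
Monthly rate r = 0.115/12 ≈ 0.00958333, n = 72 months
Denominator: 1 − (1 + 0.115/12)^(−72) = 0.496773
PMT = $45,000.00 × (0.115/12) / 0.496773
PMT = $868.10 per month

PMT = PV × r / (1-(1+r)^(-n)) = $868.10/month


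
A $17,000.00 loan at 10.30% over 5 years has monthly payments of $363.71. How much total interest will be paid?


Total paid over the life of the loan = PMT × n.
Total paid = $363.71 × 60 = $21,822.60
Total interest = total paid − principal = $21,822.60 − $17,000.00 = $4,822.60

Total interest = (PMT × n) - PV = $4,822.60


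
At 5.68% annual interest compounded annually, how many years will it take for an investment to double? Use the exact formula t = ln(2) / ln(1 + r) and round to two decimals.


Doubling condition: (1 + r)^t = 2
Take ln of both sides: t × ln(1 + r) = ln(2)
t = ln(2) / ln(1 + r)
t = 0.693147 / 0.055245
t = 12.55

t = ln(2) / ln(1 + r) = 12.55 years


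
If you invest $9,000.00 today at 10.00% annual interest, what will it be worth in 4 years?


Future value formula: FV = PV × (1 + r)^t
FV = $9,000.00 × (1 + 0.1)^4
FV = $9,000.00 × 1.464100
FV = $13,176.90

FV = PV × (1 + r)^t = $13,176.90


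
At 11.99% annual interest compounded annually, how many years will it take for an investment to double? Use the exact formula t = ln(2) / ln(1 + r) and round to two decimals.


Doubling condition: (1 + r)^t = 2
Take ln of both sides: t × ln(1 + r) = ln(2)
t = ln(2) / ln(1 + r)
t = 0.693147 / 0.113239
t = 6.12

t = ln(2) / ln(1 + r) = 6.12 years


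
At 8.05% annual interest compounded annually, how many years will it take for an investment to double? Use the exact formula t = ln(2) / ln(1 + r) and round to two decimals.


Doubling condition: (1 + r)^t = 2
Take ln of both sides: t × ln(1 + r) = ln(2)
t = ln(2) / ln(1 + r)
t = 0.693147 / 0.077424
t = 8.95

t = ln(2) / ln(1 + r) = 8.95 years


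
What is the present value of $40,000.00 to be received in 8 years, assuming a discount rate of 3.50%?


Present value formula: PV = FV / (1 + r)^t
PV = $40,000.00 / (1 + 0.035)^8
PV = $40,000.00 / 1.316809
PV = $30,376.46

PV = FV / (1 + r)^t = $30,376.46


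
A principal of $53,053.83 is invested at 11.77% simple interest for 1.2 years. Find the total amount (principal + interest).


Total amount formula: A = P(1 + rt) = P + P·r·t
Interest: I = P × r × t = $53,053.83 × 0.1177 × 1.2 = $7,493.32
A = P + I = $53,053.83 + $7,493.32 = $60,547.15

A = P + I = P(1 + rt) = $60,547.15


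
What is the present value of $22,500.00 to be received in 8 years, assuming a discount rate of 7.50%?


Present value formula: PV = FV / (1 + r)^t
PV = $22,500.00 / (1 + 0.075)^8
PV = $22,500.00 / 1.783478
PV = $12,615.80

PV = FV / (1 + r)^t = $12,615.80
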